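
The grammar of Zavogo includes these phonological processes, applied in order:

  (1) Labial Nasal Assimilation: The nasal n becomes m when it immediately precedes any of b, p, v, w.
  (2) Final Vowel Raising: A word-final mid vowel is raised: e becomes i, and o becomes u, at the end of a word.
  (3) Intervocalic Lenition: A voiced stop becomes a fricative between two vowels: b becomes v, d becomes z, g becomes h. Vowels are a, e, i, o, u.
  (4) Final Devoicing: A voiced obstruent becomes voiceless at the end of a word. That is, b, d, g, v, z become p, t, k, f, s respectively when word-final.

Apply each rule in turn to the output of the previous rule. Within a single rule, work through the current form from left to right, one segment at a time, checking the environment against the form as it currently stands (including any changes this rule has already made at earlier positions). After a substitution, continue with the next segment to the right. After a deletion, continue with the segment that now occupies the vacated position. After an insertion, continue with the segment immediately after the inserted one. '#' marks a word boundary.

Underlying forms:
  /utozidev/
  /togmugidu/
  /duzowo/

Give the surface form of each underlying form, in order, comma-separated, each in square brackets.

[utozizef], [togmuhizu], [duzowu]

/utozidev/:
  (1) Labial Nasal Assimilation: no change — [utozidev]
  (2) Final Vowel Raising: no change — [utozidev]
  (3) Intervocalic Lenition: [utozidev] → [utozizev]
  (4) Final Devoicing: [utozizev] → [utozizef]
/togmugidu/:
  (1) Labial Nasal Assimilation: no change — [togmugidu]
  (2) Final Vowel Raising: no change — [togmugidu]
  (3) Intervocalic Lenition: [togmugidu] → [togmuhizu]
  (4) Final Devoicing: no change — [togmuhizu]
/duzowo/:
  (1) Labial Nasal Assimilation: no change — [duzowo]
  (2) Final Vowel Raising: [duzowo] → [duzowu]
  (3) Intervocalic Lenition: no change — [duzowu]
  (4) Final Devoicing: no change — [duzowu]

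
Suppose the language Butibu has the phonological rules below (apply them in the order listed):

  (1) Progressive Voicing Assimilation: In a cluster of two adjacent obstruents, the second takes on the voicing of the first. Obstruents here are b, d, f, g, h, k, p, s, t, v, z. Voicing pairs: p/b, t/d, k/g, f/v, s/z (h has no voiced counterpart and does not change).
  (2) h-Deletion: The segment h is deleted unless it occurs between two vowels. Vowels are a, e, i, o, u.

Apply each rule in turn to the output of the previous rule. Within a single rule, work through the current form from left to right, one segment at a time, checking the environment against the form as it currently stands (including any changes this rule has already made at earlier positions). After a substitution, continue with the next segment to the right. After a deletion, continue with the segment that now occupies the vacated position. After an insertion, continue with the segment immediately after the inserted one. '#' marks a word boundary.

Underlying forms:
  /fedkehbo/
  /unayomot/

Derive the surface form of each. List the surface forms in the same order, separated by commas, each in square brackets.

/fedkehbo/:
  (1) Progressive Voicing Assimilation: [fedkehbo] → [fedgehpo]
  (2) h-Deletion: [fedgehpo] → [fedgepo]
/unayomot/:
  (1) Progressive Voicing Assimilation: no change — [unayomot]
  (2) h-Deletion: no change — [unayomot]

[fedgepo], [unayomot]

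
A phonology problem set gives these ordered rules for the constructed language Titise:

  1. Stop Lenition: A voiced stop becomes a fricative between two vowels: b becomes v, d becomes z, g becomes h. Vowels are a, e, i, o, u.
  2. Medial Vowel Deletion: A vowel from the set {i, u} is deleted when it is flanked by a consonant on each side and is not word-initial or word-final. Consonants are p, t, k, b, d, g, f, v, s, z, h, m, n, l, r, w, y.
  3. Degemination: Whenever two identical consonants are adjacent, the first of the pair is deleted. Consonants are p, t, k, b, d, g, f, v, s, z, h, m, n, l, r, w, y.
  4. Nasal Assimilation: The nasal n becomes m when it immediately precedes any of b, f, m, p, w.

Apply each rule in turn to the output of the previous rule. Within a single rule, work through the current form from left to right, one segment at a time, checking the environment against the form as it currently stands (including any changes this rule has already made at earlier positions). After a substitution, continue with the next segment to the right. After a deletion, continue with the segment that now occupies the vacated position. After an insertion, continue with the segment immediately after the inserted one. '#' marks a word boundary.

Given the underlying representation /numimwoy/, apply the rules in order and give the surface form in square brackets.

[mmwoy]

1 Stop Lenition: no change — [numimwoy]
2 Medial Vowel Deletion: [numimwoy] → [nmmwoy]
3 Degemination: [nmmwoy] → [nmwoy]
4 Nasal Assimilation: [nmwoy] → [mmwoy]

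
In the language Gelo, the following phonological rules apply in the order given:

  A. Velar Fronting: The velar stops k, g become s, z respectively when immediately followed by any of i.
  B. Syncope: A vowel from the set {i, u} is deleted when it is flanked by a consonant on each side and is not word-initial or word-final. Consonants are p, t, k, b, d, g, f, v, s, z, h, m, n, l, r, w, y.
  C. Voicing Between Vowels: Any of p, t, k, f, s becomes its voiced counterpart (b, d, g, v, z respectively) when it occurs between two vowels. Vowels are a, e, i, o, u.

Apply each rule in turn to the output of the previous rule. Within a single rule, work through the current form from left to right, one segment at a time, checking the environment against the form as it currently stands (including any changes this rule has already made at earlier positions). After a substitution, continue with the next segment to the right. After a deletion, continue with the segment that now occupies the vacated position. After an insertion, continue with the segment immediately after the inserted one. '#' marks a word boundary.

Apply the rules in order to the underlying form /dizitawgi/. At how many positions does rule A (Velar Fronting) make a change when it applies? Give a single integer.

A Velar Fronting: [dizitawgi] → [dizitawzi]
B Syncope: [dizitawzi] → [dztawzi]
C Voicing Between Vowels: no change — [dztawzi]
Rule A changed 1 position(s).

1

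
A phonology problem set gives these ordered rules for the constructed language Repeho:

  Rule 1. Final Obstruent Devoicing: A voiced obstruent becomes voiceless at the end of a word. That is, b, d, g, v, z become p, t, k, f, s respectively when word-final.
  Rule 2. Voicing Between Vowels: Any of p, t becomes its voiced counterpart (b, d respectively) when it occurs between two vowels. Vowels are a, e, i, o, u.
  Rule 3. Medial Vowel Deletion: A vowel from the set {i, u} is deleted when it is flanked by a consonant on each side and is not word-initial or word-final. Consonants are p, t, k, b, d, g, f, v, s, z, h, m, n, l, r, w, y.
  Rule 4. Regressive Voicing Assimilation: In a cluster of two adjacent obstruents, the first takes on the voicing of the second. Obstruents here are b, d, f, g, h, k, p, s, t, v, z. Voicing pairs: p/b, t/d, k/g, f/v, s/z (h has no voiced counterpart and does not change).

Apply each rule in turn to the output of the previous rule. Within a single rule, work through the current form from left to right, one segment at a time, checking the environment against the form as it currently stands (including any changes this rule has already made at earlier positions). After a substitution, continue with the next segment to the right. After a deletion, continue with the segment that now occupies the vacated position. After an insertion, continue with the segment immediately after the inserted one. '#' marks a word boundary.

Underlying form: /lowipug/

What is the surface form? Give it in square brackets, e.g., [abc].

Rule 1 Final Obstruent Devoicing: [lowipug] → [lowipuk]
Rule 2 Voicing Between Vowels: [lowipuk] → [lowibuk]
Rule 3 Medial Vowel Deletion: [lowibuk] → [lowbk]
Rule 4 Regressive Voicing Assimilation: [lowbk] → [lowpk]

[lowpk]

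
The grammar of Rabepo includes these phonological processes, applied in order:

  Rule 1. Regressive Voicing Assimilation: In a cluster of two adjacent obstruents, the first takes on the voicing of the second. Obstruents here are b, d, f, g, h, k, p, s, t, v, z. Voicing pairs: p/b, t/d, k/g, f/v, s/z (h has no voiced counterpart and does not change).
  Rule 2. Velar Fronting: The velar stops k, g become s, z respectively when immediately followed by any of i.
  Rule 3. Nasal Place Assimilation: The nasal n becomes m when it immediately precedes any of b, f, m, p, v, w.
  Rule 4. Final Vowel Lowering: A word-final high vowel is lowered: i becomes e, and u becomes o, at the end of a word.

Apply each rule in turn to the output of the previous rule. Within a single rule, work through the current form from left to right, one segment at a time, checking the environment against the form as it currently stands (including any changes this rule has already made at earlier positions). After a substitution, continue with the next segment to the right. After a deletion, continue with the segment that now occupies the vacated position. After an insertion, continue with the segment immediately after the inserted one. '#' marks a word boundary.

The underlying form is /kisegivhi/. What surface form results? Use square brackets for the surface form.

[sisezifhe]

Rule 1 Regressive Voicing Assimilation: [kisegivhi] → [kisegifhi]
Rule 2 Velar Fronting: [kisegifhi] → [sisezifhi]
Rule 3 Nasal Place Assimilation: no change — [sisezifhi]
Rule 4 Final Vowel Lowering: [sisezifhi] → [sisezifhe]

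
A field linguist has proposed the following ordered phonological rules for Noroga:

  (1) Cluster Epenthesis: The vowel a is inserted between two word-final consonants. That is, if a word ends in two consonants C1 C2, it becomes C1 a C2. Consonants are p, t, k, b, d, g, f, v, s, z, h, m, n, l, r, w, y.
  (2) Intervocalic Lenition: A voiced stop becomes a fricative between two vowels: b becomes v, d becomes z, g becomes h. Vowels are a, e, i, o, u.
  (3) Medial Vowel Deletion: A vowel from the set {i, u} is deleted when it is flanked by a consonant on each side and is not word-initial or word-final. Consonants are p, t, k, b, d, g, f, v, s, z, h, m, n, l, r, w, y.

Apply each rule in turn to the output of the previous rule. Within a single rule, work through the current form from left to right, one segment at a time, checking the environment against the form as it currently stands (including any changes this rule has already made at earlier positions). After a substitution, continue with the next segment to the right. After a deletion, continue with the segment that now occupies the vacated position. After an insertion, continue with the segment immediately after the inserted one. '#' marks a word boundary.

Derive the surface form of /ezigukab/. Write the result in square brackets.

[ezhkab]

(1) Cluster Epenthesis: no change — [ezigukab]
(2) Intervocalic Lenition: [ezigukab] → [ezihukab]
(3) Medial Vowel Deletion: [ezihukab] → [ezhkab]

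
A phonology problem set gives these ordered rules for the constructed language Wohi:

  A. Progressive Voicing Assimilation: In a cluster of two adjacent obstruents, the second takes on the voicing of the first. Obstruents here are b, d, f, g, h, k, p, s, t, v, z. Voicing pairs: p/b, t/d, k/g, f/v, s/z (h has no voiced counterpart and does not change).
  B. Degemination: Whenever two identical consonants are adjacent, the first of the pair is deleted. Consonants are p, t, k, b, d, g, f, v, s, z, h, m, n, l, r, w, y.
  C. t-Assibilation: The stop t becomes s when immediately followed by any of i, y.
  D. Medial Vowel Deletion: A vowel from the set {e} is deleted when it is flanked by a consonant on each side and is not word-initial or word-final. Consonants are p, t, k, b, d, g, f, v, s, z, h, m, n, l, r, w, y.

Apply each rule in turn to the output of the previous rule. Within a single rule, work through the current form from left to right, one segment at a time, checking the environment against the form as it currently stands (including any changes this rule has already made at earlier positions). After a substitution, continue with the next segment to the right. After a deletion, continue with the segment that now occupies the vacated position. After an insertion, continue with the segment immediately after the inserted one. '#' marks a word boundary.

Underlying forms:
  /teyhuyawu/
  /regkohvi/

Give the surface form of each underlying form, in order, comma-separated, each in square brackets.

[tyhuyawu], [rgohfi]

/teyhuyawu/:
  A Progressive Voicing Assimilation: no change — [teyhuyawu]
  B Degemination: no change — [teyhuyawu]
  C t-Assibilation: no change — [teyhuyawu]
  D Medial Vowel Deletion: [teyhuyawu] → [tyhuyawu]
/regkohvi/:
  A Progressive Voicing Assimilation: [regkohvi] → [reggohfi]
  B Degemination: [reggohfi] → [regohfi]
  C t-Assibilation: no change — [regohfi]
  D Medial Vowel Deletion: [regohfi] → [rgohfi]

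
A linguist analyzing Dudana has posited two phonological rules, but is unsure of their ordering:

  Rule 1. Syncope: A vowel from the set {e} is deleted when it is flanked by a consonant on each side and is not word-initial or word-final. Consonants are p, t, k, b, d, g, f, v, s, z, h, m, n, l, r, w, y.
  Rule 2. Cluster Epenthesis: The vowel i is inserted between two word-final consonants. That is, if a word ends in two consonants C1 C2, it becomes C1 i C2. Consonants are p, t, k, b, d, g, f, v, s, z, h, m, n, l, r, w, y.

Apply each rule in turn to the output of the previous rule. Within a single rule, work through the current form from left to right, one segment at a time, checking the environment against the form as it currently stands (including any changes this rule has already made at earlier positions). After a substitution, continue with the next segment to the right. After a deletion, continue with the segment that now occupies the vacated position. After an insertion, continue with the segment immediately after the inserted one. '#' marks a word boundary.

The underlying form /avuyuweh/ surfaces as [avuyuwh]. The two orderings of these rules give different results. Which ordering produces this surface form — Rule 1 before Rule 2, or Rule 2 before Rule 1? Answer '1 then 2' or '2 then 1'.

2 then 1

Order 1 then 2:
  1 Syncope: [avuyuweh] → [avuyuwh]
  2 Cluster Epenthesis: [avuyuwh] → [avuyuwih]
  result: [avuyuwih]
Order 2 then 1:
  2 Cluster Epenthesis: no change — [avuyuweh]
  1 Syncope: [avuyuweh] → [avuyuwh]
  result: [avuyuwh]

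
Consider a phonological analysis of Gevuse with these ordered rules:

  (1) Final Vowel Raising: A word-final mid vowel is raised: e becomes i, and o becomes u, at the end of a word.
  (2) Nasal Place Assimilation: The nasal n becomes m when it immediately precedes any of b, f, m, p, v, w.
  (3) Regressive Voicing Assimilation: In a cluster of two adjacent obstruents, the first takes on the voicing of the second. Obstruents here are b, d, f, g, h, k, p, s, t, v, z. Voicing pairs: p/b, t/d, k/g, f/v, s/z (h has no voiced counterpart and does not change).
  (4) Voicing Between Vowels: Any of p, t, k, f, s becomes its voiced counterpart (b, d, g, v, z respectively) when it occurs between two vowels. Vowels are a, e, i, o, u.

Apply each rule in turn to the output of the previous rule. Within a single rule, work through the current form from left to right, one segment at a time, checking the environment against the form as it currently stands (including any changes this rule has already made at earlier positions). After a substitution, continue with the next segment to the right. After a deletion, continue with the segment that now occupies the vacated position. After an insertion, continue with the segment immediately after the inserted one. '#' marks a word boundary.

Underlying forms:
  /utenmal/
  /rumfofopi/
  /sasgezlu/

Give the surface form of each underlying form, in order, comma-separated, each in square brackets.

/utenmal/:
  (1) Final Vowel Raising: no change — [utenmal]
  (2) Nasal Place Assimilation: [utenmal] → [utemmal]
  (3) Regressive Voicing Assimilation: no change — [utemmal]
  (4) Voicing Between Vowels: [utemmal] → [udemmal]
/rumfofopi/:
  (1) Final Vowel Raising: no change — [rumfofopi]
  (2) Nasal Place Assimilation: no change — [rumfofopi]
  (3) Regressive Voicing Assimilation: no change — [rumfofopi]
  (4) Voicing Between Vowels: [rumfofopi] → [rumfovobi]
/sasgezlu/:
  (1) Final Vowel Raising: no change — [sasgezlu]
  (2) Nasal Place Assimilation: no change — [sasgezlu]
  (3) Regressive Voicing Assimilation: [sasgezlu] → [sazgezlu]
  (4) Voicing Between Vowels: no change — [sazgezlu]

[udemmal], [rumfovobi], [sazgezlu]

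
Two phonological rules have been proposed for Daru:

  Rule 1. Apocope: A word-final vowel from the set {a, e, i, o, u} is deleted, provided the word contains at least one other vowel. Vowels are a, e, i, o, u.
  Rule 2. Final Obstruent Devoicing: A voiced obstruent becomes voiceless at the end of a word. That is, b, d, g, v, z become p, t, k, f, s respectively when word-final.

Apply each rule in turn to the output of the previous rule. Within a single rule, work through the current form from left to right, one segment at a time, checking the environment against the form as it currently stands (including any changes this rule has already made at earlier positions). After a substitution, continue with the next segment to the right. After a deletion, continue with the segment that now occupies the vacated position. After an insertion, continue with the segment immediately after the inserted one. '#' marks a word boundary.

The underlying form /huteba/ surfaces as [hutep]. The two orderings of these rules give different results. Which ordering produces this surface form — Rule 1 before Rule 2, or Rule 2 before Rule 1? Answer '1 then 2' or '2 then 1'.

1 then 2

Order 1 then 2:
  1 Apocope: [huteba] → [huteb]
  2 Final Obstruent Devoicing: [huteb] → [hutep]
  result: [hutep]
Order 2 then 1:
  2 Final Obstruent Devoicing: no change — [huteba]
  1 Apocope: [huteba] → [huteb]
  result: [huteb]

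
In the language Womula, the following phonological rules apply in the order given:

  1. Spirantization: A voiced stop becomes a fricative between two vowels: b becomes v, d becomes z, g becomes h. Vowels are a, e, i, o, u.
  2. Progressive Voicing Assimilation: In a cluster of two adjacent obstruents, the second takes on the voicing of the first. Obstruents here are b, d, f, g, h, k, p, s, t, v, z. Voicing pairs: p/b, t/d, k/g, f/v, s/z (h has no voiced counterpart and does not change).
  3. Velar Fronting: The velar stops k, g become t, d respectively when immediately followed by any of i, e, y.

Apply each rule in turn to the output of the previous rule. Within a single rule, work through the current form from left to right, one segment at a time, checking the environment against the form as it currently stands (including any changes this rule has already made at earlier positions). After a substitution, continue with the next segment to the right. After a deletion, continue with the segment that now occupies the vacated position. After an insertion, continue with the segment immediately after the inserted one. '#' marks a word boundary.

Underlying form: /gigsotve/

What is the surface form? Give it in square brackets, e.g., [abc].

[digzotfe]

1 Spirantization: no change — [gigsotve]
2 Progressive Voicing Assimilation: [gigsotve] → [gigzotfe]
3 Velar Fronting: [gigzotfe] → [digzotfe]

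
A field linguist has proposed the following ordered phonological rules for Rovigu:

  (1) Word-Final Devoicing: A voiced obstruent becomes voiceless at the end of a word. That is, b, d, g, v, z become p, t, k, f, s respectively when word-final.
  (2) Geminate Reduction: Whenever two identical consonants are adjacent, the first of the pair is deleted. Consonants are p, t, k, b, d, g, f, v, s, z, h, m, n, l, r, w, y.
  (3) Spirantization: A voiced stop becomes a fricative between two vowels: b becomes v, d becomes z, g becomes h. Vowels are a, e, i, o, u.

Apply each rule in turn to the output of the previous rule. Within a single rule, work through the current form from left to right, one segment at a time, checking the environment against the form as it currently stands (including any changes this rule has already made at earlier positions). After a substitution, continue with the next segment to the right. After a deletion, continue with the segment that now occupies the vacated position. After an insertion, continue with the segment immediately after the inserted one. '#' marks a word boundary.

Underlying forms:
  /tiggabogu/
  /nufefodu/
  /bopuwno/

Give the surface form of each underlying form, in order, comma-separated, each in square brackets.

[tihavohu], [nufefozu], [bopuwno]

/tiggabogu/:
  (1) Word-Final Devoicing: no change — [tiggabogu]
  (2) Geminate Reduction: [tiggabogu] → [tigabogu]
  (3) Spirantization: [tigabogu] → [tihavohu]
/nufefodu/:
  (1) Word-Final Devoicing: no change — [nufefodu]
  (2) Geminate Reduction: no change — [nufefodu]
  (3) Spirantization: [nufefodu] → [nufefozu]
/bopuwno/:
  (1) Word-Final Devoicing: no change — [bopuwno]
  (2) Geminate Reduction: no change — [bopuwno]
  (3) Spirantization: no change — [bopuwno]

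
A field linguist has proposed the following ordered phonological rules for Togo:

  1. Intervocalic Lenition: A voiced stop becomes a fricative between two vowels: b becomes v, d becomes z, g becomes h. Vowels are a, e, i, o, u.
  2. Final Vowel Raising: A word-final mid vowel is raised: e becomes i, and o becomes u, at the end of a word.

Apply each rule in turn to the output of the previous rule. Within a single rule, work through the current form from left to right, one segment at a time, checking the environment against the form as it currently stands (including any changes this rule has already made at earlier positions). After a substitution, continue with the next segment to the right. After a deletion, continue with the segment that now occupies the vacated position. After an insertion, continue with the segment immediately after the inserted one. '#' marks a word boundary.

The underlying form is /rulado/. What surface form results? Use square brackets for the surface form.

1 Intervocalic Lenition: [rulado] → [rulazo]
2 Final Vowel Raising: [rulazo] → [rulazu]

[rulazu]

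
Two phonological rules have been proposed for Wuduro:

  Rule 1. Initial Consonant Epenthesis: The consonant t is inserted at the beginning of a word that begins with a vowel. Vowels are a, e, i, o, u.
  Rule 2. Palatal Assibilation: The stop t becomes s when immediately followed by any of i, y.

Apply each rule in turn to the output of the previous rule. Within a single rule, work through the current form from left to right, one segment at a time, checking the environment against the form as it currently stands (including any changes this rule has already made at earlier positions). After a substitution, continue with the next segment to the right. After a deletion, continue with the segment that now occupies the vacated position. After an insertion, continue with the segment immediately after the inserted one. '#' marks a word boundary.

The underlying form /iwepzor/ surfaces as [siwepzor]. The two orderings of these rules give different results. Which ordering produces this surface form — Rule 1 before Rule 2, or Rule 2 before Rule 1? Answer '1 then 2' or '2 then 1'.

Order 1 then 2:
  1 Initial Consonant Epenthesis: [iwepzor] → [tiwepzor]
  2 Palatal Assibilation: [tiwepzor] → [siwepzor]
  result: [siwepzor]
Order 2 then 1:
  2 Palatal Assibilation: no change — [iwepzor]
  1 Initial Consonant Epenthesis: [iwepzor] → [tiwepzor]
  result: [tiwepzor]

1 then 2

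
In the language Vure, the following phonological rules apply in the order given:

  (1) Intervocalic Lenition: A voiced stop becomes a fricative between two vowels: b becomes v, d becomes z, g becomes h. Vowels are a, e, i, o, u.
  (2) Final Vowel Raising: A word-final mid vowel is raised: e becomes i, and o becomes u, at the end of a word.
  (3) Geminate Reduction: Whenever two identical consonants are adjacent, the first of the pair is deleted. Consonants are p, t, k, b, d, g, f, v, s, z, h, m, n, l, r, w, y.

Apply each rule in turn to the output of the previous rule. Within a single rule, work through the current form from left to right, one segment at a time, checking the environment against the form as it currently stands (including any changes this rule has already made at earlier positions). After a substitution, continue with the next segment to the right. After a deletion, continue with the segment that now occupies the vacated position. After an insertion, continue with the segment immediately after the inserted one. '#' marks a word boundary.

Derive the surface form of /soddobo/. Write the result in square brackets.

(1) Intervocalic Lenition: [soddobo] → [soddovo]
(2) Final Vowel Raising: [soddovo] → [soddovu]
(3) Geminate Reduction: [soddovu] → [sodovu]

[sodovu]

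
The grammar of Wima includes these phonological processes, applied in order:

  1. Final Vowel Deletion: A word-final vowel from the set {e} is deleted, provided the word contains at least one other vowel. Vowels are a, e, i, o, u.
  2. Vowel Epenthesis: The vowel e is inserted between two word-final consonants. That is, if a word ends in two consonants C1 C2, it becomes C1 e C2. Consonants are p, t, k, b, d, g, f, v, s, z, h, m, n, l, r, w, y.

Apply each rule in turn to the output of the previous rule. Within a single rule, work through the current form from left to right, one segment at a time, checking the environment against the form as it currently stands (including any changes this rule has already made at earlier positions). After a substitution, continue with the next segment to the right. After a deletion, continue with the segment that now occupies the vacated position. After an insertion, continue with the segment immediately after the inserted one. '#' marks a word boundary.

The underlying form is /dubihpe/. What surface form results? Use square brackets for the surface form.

1 Final Vowel Deletion: [dubihpe] → [dubihp]
2 Vowel Epenthesis: [dubihp] → [dubihep]

[dubihep]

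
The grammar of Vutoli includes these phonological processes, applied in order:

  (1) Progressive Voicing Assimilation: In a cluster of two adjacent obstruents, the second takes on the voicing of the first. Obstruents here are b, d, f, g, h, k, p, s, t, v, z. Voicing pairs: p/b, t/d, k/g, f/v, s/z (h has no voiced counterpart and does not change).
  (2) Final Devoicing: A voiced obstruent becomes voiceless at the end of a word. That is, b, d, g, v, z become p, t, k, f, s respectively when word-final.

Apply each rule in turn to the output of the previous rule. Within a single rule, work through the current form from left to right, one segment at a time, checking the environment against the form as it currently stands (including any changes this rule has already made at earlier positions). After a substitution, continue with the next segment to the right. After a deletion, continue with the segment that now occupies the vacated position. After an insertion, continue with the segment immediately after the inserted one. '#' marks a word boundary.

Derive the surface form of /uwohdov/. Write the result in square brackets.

[uwohtof]

(1) Progressive Voicing Assimilation: [uwohdov] → [uwohtov]
(2) Final Devoicing: [uwohtov] → [uwohtof]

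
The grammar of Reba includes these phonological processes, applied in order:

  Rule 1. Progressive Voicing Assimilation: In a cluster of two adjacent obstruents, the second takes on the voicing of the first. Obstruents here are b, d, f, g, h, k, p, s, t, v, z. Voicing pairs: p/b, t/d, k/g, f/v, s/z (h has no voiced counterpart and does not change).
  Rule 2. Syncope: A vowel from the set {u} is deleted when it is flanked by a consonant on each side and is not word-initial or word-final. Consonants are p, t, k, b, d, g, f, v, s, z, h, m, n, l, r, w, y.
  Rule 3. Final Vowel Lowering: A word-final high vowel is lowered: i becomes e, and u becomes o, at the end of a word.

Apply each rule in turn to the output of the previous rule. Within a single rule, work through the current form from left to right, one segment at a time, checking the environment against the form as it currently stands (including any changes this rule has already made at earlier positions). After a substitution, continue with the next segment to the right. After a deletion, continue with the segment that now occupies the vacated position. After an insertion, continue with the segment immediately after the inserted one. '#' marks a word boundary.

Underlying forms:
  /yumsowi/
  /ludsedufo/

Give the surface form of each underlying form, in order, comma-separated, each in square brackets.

[ymsowe], [ldzedfo]

/yumsowi/:
  Rule 1 Progressive Voicing Assimilation: no change — [yumsowi]
  Rule 2 Syncope: [yumsowi] → [ymsowi]
  Rule 3 Final Vowel Lowering: [ymsowi] → [ymsowe]
/ludsedufo/:
  Rule 1 Progressive Voicing Assimilation: [ludsedufo] → [ludzedufo]
  Rule 2 Syncope: [ludzedufo] → [ldzedfo]
  Rule 3 Final Vowel Lowering: no change — [ldzedfo]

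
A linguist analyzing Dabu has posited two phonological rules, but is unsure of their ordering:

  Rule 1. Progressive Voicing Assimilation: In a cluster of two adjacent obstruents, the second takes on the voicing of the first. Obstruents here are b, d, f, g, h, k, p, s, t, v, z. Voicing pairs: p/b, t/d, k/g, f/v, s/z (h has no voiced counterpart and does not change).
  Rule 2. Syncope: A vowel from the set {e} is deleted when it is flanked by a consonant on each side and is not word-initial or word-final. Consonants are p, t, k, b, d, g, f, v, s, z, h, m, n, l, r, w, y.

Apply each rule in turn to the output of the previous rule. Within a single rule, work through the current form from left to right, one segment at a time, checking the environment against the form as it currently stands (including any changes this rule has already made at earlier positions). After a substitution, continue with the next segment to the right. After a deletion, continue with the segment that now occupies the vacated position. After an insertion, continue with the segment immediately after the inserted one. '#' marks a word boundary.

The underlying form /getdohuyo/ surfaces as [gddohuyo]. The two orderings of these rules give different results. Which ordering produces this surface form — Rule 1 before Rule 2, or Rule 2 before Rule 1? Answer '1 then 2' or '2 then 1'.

2 then 1

Order 1 then 2:
  1 Progressive Voicing Assimilation: [getdohuyo] → [gettohuyo]
  2 Syncope: [gettohuyo] → [gttohuyo]
  result: [gttohuyo]
Order 2 then 1:
  2 Syncope: [getdohuyo] → [gtdohuyo]
  1 Progressive Voicing Assimilation: [gtdohuyo] → [gddohuyo]
  result: [gddohuyo]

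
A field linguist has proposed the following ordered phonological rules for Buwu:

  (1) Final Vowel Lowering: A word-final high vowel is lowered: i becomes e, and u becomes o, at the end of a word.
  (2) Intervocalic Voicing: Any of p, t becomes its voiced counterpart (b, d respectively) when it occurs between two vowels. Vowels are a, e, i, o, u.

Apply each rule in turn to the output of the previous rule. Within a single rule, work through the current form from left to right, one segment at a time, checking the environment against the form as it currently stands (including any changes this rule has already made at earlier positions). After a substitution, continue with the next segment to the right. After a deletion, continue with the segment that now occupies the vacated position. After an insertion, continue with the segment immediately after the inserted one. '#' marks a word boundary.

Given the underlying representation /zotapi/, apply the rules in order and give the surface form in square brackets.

[zodabe]

(1) Final Vowel Lowering: [zotapi] → [zotape]
(2) Intervocalic Voicing: [zotape] → [zodabe]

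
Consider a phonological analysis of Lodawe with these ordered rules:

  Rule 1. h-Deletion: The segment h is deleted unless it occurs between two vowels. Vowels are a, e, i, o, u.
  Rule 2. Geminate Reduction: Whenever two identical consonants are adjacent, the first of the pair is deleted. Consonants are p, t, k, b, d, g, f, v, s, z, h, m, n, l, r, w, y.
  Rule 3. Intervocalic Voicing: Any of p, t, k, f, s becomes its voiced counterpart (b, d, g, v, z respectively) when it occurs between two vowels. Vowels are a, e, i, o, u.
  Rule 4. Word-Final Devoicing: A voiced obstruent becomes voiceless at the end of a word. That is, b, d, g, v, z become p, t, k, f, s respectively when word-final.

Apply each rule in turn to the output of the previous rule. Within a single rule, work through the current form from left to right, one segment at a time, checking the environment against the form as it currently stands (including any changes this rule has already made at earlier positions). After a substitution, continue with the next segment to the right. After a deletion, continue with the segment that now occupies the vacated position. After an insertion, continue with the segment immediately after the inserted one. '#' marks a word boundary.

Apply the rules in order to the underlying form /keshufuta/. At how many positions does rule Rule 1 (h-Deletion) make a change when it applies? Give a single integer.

1

Rule 1 h-Deletion: [keshufuta] → [kesufuta]
Rule 2 Geminate Reduction: no change — [kesufuta]
Rule 3 Intervocalic Voicing: [kesufuta] → [kezuvuda]
Rule 4 Word-Final Devoicing: no change — [kezuvuda]
Rule Rule 1 changed 1 position(s).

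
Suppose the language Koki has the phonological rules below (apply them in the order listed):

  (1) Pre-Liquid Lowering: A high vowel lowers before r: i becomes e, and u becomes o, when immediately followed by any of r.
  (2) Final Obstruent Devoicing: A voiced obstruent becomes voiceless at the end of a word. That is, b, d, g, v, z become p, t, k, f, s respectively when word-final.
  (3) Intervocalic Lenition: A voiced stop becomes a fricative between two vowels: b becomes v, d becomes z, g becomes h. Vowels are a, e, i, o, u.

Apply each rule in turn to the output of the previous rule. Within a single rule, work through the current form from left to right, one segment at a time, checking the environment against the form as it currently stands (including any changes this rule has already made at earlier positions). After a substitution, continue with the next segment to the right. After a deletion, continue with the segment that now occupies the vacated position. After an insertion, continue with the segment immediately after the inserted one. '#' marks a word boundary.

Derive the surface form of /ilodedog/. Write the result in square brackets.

(1) Pre-Liquid Lowering: no change — [ilodedog]
(2) Final Obstruent Devoicing: [ilodedog] → [ilodedok]
(3) Intervocalic Lenition: [ilodedok] → [ilozezok]

[ilozezok]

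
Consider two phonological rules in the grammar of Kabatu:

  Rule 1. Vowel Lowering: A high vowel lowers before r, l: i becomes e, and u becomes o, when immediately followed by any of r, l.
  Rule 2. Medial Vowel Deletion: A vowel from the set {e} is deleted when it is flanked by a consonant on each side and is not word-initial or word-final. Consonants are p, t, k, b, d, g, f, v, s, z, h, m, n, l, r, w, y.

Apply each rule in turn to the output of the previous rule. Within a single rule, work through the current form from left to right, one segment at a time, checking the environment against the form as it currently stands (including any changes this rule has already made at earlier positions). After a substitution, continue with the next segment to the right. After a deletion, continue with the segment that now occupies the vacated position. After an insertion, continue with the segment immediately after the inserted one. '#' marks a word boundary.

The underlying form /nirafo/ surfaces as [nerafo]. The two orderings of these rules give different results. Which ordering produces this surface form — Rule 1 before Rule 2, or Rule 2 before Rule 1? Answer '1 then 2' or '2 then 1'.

Order 1 then 2:
  1 Vowel Lowering: [nirafo] → [nerafo]
  2 Medial Vowel Deletion: [nerafo] → [nrafo]
  result: [nrafo]
Order 2 then 1:
  2 Medial Vowel Deletion: no change — [nirafo]
  1 Vowel Lowering: [nirafo] → [nerafo]
  result: [nerafo]

2 then 1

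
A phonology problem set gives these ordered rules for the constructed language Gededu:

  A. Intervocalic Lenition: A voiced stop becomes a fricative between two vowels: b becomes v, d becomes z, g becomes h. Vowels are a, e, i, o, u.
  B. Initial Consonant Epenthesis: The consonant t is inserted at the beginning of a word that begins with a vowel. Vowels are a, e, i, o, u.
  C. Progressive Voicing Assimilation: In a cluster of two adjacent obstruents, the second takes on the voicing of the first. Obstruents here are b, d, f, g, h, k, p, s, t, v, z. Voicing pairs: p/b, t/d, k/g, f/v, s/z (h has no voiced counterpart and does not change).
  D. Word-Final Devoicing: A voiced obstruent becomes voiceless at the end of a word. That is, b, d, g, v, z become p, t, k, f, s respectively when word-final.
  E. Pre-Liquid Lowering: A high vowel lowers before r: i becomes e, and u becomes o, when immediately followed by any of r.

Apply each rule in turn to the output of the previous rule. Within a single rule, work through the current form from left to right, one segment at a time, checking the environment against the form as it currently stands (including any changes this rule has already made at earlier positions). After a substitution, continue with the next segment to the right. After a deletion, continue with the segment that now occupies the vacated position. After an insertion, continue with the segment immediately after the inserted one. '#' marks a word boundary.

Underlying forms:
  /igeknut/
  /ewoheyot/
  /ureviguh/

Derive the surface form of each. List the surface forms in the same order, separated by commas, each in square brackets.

/igeknut/:
  A Intervocalic Lenition: [igeknut] → [iheknut]
  B Initial Consonant Epenthesis: [iheknut] → [tiheknut]
  C Progressive Voicing Assimilation: no change — [tiheknut]
  D Word-Final Devoicing: no change — [tiheknut]
  E Pre-Liquid Lowering: no change — [tiheknut]
/ewoheyot/:
  A Intervocalic Lenition: no change — [ewoheyot]
  B Initial Consonant Epenthesis: [ewoheyot] → [tewoheyot]
  C Progressive Voicing Assimilation: no change — [tewoheyot]
  D Word-Final Devoicing: no change — [tewoheyot]
  E Pre-Liquid Lowering: no change — [tewoheyot]
/ureviguh/:
  A Intervocalic Lenition: [ureviguh] → [urevihuh]
  B Initial Consonant Epenthesis: [urevihuh] → [turevihuh]
  C Progressive Voicing Assimilation: no change — [turevihuh]
  D Word-Final Devoicing: no change — [turevihuh]
  E Pre-Liquid Lowering: [turevihuh] → [torevihuh]

[tiheknut], [tewoheyot], [torevihuh]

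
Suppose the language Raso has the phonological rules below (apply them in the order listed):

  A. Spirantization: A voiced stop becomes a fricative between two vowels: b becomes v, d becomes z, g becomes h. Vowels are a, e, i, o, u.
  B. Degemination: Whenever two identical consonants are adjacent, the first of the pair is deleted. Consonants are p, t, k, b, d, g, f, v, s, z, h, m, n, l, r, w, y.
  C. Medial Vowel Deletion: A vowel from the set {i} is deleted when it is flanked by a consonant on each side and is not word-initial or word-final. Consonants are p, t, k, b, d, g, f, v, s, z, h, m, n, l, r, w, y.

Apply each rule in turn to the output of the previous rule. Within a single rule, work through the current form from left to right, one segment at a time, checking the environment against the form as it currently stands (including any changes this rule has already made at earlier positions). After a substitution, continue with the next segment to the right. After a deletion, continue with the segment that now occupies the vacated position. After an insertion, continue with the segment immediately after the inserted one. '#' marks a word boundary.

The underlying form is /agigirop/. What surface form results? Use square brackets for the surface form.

[ahhrop]

A Spirantization: [agigirop] → [ahihirop]
B Degemination: no change — [ahihirop]
C Medial Vowel Deletion: [ahihirop] → [ahhrop]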